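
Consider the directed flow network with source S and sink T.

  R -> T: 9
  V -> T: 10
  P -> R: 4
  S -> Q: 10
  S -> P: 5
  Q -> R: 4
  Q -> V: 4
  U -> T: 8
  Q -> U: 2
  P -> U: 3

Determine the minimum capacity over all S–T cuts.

Augment S→P→R→T: bottleneck 4, flow now 4.
Augment S→P→U→T: bottleneck 1, flow now 5.
Augment S→Q→R→T: bottleneck 4, flow now 9.
Augment S→Q→U→T: bottleneck 2, flow now 11.
Augment S→Q→V→T: bottleneck 4, flow now 15.
No augmenting path remains; maximum flow = 15.
By max-flow min-cut, the minimum cut capacity equals the max flow.
In the residual graph, reachable from S: {S}.
Min-cut edges: S→P (5), S→Q (10); capacity 5 + 10 = 15.

15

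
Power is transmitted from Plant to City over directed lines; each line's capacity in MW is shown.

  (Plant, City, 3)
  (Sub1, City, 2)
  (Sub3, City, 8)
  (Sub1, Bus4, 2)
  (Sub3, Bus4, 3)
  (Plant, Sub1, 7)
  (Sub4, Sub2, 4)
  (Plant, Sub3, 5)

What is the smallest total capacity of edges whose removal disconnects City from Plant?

10

Augment Plant→City: bottleneck 3, flow now 3.
Augment Plant→Sub1→City: bottleneck 2, flow now 5.
Augment Plant→Sub3→City: bottleneck 5, flow now 10.
No augmenting path remains; maximum flow = 10.
By max-flow min-cut, the minimum cut capacity equals the max flow.
In the residual graph, reachable from Plant: {Plant, Sub1, Bus4}.
Min-cut edges: Plant→Sub3 (5), Plant→City (3), Sub1→City (2); capacity 5 + 3 + 2 = 10.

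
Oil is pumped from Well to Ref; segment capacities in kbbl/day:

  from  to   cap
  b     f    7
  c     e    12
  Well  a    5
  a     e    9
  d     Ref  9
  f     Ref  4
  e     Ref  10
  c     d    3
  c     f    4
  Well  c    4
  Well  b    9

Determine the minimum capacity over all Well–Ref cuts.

Augment Well→a→e→Ref: bottleneck 5, flow now 5.
Augment Well→b→f→Ref: bottleneck 4, flow now 9.
Augment Well→c→d→Ref: bottleneck 3, flow now 12.
Augment Well→c→e→Ref: bottleneck 1, flow now 13.
No augmenting path remains; maximum flow = 13.
By max-flow min-cut, the minimum cut capacity equals the max flow.
In the residual graph, reachable from Well: {Well, b, f}.
Min-cut edges: Well→a (5), Well→c (4), f→Ref (4); capacity 5 + 4 + 4 = 13.

13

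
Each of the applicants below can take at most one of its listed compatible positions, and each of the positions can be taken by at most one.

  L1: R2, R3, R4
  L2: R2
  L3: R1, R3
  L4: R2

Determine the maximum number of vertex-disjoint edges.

Unit-capacity flow: source→left, listed edges, right→sink; max matching = max flow.
Augmenting path L1→R2 (+1); matched 1.
Augmenting path L3→R1 (+1); matched 2.
Augmenting path L2→R2→L1→R3 (+1); matched 3.
No augmenting path remains; maximum matching = 3.
König certificate: {L1, L3, R2} is a vertex cover of size 3 (every listed pair touches it), so no matching can be larger.

3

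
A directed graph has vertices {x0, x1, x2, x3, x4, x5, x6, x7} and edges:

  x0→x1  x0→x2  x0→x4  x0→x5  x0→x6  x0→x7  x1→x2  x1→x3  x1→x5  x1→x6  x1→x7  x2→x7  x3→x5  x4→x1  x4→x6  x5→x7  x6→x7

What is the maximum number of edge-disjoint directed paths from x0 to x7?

5

Assign every edge capacity 1; by Menger, the answer equals the max flow.
Path x0→x7 (+1); total 1.
Path x0→x1→x7 (+1); total 2.
Path x0→x2→x7 (+1); total 3.
Path x0→x5→x7 (+1); total 4.
Path x0→x6→x7 (+1); total 5.
No residual x0→x7 path; max flow = 5.
Certifying cut of size 5: {x0→x7, x1→x7, x2→x7, x5→x7, x6→x7}.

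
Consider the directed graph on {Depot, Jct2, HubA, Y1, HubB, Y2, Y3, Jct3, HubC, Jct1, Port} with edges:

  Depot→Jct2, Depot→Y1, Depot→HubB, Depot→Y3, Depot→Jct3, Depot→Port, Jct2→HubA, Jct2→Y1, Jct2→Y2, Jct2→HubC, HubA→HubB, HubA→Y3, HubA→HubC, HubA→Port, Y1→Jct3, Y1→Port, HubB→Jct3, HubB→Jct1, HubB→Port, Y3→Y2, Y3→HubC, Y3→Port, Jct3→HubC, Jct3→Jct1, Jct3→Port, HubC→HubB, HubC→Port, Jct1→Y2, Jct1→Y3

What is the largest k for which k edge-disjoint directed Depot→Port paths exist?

6

Assign every edge capacity 1; by Menger, the answer equals the max flow.
Path Depot→Port (+1); total 1.
Path Depot→Y1→Port (+1); total 2.
Path Depot→HubB→Port (+1); total 3.
Path Depot→Y3→Port (+1); total 4.
Path Depot→Jct3→Port (+1); total 5.
Path Depot→Jct2→HubA→Port (+1); total 6.
No residual Depot→Port path; max flow = 6.
Certifying cut of size 6: {Depot→HubB, Depot→Jct2, Depot→Jct3, Depot→Port, Depot→Y1, Depot→Y3}.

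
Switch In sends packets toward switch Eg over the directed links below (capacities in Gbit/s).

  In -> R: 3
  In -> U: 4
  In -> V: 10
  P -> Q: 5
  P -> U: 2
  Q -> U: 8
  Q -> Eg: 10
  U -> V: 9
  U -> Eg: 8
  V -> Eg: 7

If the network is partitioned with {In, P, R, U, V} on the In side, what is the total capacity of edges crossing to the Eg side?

20

Edges leaving {In, P, R, U, V}: P→Q (5), U→Eg (8), V→Eg (7).
Cut capacity = 5 + 8 + 7 = 20.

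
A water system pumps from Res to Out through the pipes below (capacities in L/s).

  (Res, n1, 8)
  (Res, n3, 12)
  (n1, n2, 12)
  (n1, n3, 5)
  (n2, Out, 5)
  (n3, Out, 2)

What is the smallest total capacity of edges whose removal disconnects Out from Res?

7

Augment Res→n3→Out: bottleneck 2, flow now 2.
Augment Res→n1→n2→Out: bottleneck 5, flow now 7.
No augmenting path remains; maximum flow = 7.
By max-flow min-cut, the minimum cut capacity equals the max flow.
In the residual graph, reachable from Res: {Res, n1, n2, n3}.
Min-cut edges: n2→Out (5), n3→Out (2); capacity 5 + 2 = 7.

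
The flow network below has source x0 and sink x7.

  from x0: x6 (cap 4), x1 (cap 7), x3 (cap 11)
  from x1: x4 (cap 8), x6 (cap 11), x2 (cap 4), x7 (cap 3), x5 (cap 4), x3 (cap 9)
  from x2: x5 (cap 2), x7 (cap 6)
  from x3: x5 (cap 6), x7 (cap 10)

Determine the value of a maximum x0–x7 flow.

Augment x0→x1→x7: bottleneck 3, flow now 3.
Augment x0→x3→x7: bottleneck 10, flow now 13.
Augment x0→x1→x2→x7: bottleneck 4, flow now 17.
No augmenting path remains; maximum flow = 17.
In the residual graph, reachable from x0: {x0, x3, x5, x6}.
Min-cut edges: x0→x1 (7), x3→x7 (10); capacity 7 + 10 = 17.
This cut is saturated, so no flow can exceed 17.

17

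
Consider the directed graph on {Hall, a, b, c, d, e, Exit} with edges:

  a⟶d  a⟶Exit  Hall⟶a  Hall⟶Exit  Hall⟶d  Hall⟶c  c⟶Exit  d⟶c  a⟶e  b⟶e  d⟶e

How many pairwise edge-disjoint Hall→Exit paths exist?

Assign every edge capacity 1; by Menger, the answer equals the max flow.
Path Hall→Exit (+1); total 1.
Path Hall→a→Exit (+1); total 2.
Path Hall→c→Exit (+1); total 3.
No residual Hall→Exit path; max flow = 3.
Certifying cut of size 3: {Hall→Exit, Hall→a, c→Exit}.

3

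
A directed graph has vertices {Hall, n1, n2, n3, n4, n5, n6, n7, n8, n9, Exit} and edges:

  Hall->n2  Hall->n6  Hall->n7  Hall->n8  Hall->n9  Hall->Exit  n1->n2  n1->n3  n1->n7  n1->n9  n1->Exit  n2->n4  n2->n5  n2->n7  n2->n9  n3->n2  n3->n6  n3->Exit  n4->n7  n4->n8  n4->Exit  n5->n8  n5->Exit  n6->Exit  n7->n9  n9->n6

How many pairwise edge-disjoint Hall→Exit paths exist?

3

Assign every edge capacity 1; by Menger, the answer equals the max flow.
Path Hall→Exit (+1); total 1.
Path Hall→n6→Exit (+1); total 2.
Path Hall→n2→n4→Exit (+1); total 3.
No residual Hall→Exit path; max flow = 3.
Certifying cut of size 3: {Hall→Exit, Hall→n2, n6→Exit}.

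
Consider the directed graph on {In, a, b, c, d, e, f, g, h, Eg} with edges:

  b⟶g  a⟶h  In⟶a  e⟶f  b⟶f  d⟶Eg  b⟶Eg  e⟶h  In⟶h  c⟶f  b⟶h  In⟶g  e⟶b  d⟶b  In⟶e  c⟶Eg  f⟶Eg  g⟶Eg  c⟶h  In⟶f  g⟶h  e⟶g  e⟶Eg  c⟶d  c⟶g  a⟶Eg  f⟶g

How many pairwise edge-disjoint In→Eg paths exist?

Assign every edge capacity 1; by Menger, the answer equals the max flow.
Path In→a→Eg (+1); total 1.
Path In→e→Eg (+1); total 2.
Path In→f→Eg (+1); total 3.
Path In→g→Eg (+1); total 4.
No residual In→Eg path; max flow = 4.
Certifying cut of size 4: {In→a, In→e, In→f, In→g}.

4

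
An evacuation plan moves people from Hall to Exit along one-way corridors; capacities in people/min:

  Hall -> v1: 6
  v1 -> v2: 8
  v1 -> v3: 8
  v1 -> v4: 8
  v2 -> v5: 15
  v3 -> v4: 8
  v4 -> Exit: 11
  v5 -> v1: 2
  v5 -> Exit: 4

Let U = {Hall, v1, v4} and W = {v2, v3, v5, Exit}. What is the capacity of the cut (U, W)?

27

Edges leaving {Hall, v1, v4}: v1→v2 (8), v1→v3 (8), v4→Exit (11).
Cut capacity = 8 + 8 + 11 = 27.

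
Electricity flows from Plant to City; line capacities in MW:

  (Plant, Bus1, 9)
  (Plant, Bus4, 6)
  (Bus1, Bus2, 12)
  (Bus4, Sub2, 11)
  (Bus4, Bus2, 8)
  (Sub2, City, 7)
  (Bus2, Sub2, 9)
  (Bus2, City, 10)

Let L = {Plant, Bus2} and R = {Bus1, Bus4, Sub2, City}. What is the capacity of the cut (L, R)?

34

Edges leaving {Plant, Bus2}: Plant→Bus1 (9), Plant→Bus4 (6), Bus2→Sub2 (9), Bus2→City (10).
Cut capacity = 9 + 6 + 9 + 10 = 34.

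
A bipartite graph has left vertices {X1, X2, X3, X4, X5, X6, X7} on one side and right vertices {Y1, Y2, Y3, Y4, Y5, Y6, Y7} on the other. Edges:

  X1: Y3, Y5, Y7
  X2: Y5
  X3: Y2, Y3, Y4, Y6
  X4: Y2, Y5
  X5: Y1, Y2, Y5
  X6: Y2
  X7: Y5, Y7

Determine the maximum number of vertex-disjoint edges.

Unit-capacity flow: source→left, listed edges, right→sink; max matching = max flow.
Augmenting path X1→Y3 (+1); matched 1.
Augmenting path X2→Y5 (+1); matched 2.
Augmenting path X3→Y2 (+1); matched 3.
Augmenting path X5→Y1 (+1); matched 4.
Augmenting path X7→Y7 (+1); matched 5.
Augmenting path X4→Y2→X3→Y4 (+1); matched 6.
No augmenting path remains; maximum matching = 6.
König certificate: {X1, X3, X5, X7, Y2, Y5} is a vertex cover of size 6 (every listed pair touches it), so no matching can be larger.

6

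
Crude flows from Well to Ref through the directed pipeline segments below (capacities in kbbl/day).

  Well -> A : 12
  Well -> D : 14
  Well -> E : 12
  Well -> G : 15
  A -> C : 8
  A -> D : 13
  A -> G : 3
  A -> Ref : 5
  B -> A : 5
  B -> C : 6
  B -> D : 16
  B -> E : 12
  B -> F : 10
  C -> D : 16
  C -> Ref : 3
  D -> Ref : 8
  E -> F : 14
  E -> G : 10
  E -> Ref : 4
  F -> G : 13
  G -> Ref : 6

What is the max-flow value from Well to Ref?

26

Augment Well→A→Ref: bottleneck 5, flow now 5.
Augment Well→D→Ref: bottleneck 8, flow now 13.
Augment Well→E→Ref: bottleneck 4, flow now 17.
Augment Well→G→Ref: bottleneck 6, flow now 23.
Augment Well→A→C→Ref: bottleneck 3, flow now 26.
No augmenting path remains; maximum flow = 26.
In the residual graph, reachable from Well: {Well, A, C, D, E, F, G}.
Min-cut edges: A→Ref (5), C→Ref (3), D→Ref (8), E→Ref (4), G→Ref (6); capacity 5 + 3 + 8 + 4 + 6 = 26.
This cut is saturated, so no flow can exceed 26.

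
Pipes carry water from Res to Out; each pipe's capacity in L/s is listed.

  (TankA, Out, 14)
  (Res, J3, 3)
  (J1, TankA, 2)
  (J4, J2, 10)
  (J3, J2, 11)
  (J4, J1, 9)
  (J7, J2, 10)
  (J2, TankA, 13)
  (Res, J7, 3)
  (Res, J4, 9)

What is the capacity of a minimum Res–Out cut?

14

Augment Res→J4→J1→TankA→Out: bottleneck 2, flow now 2.
Augment Res→J4→J2→TankA→Out: bottleneck 7, flow now 9.
Augment Res→J3→J2→TankA→Out: bottleneck 3, flow now 12.
Augment Res→J7→J2→TankA→Out: bottleneck 2, flow now 14.
No augmenting path remains; maximum flow = 14.
By max-flow min-cut, the minimum cut capacity equals the max flow.
In the residual graph, reachable from Res: {Res, J4, J3, J7, J1, J2, TankA}.
Min-cut edges: TankA→Out (14); capacity 14 = 14.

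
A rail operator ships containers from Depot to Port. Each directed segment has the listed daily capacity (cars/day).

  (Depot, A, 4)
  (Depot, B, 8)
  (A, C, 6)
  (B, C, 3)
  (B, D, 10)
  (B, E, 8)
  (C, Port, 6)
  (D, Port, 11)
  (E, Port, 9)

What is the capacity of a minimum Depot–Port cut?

Augment Depot→A→C→Port: bottleneck 4, flow now 4.
Augment Depot→B→C→Port: bottleneck 2, flow now 6.
Augment Depot→B→D→Port: bottleneck 6, flow now 12.
No augmenting path remains; maximum flow = 12.
By max-flow min-cut, the minimum cut capacity equals the max flow.
In the residual graph, reachable from Depot: {Depot}.
Min-cut edges: Depot→A (4), Depot→B (8); capacity 4 + 8 = 12.

12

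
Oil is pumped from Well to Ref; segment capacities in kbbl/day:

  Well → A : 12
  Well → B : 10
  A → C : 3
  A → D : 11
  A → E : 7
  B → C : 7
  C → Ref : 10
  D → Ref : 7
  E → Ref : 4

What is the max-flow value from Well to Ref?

Augment Well→A→C→Ref: bottleneck 3, flow now 3.
Augment Well→A→D→Ref: bottleneck 7, flow now 10.
Augment Well→A→E→Ref: bottleneck 2, flow now 12.
Augment Well→B→C→Ref: bottleneck 7, flow now 19.
No augmenting path remains; maximum flow = 19.
In the residual graph, reachable from Well: {Well, B}.
Min-cut edges: Well→A (12), B→C (7); capacity 12 + 7 = 19.
This cut is saturated, so no flow can exceed 19.

19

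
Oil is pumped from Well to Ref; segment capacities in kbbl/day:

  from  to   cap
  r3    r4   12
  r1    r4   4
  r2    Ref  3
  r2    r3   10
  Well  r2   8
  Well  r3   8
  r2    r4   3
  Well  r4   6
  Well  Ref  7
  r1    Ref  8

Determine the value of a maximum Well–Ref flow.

10

Augment Well→Ref: bottleneck 7, flow now 7.
Augment Well→r2→Ref: bottleneck 3, flow now 10.
No augmenting path remains; maximum flow = 10.
In the residual graph, reachable from Well: {Well, r2, r3, r4}.
Min-cut edges: Well→Ref (7), r2→Ref (3); capacity 7 + 3 = 10.
This cut is saturated, so no flow can exceed 10.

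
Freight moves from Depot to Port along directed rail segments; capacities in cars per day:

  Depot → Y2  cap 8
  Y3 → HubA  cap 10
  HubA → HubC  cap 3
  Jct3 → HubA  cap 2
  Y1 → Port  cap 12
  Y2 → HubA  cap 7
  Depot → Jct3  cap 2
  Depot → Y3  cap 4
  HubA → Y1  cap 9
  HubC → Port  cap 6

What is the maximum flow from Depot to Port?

12

Augment Depot→Y3→HubA→HubC→Port: bottleneck 3, flow now 3.
Augment Depot→Y3→HubA→Y1→Port: bottleneck 1, flow now 4.
Augment Depot→Y2→HubA→Y1→Port: bottleneck 7, flow now 11.
Augment Depot→Jct3→HubA→Y1→Port: bottleneck 1, flow now 12.
No augmenting path remains; maximum flow = 12.
In the residual graph, reachable from Depot: {Depot, Y3, Y2, Jct3, HubA}.
Min-cut edges: HubA→HubC (3), HubA→Y1 (9); capacity 3 + 9 = 12.
This cut is saturated, so no flow can exceed 12.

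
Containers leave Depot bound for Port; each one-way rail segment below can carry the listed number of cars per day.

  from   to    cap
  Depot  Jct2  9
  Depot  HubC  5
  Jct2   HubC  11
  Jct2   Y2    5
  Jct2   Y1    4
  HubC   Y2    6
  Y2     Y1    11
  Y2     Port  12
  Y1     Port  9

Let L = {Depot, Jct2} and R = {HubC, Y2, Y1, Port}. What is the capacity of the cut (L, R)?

Edges leaving {Depot, Jct2}: Depot→HubC (5), Jct2→HubC (11), Jct2→Y2 (5), Jct2→Y1 (4).
Cut capacity = 5 + 11 + 5 + 4 = 25.

25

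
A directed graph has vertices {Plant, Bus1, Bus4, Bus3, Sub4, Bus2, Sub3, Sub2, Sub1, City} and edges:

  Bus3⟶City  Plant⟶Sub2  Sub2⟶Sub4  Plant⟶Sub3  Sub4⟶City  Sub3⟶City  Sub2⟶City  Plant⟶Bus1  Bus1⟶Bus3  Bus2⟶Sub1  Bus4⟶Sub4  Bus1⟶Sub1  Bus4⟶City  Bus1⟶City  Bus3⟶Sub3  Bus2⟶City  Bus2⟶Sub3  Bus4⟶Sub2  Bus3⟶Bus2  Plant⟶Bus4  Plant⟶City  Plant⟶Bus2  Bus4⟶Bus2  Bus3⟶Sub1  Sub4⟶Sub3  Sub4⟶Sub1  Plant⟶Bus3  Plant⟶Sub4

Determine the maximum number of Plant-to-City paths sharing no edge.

Assign every edge capacity 1; by Menger, the answer equals the max flow.
Path Plant→City (+1); total 1.
Path Plant→Bus1→City (+1); total 2.
Path Plant→Bus4→City (+1); total 3.
Path Plant→Bus3→City (+1); total 4.
Path Plant→Sub4→City (+1); total 5.
Path Plant→Bus2→City (+1); total 6.
Path Plant→Sub3→City (+1); total 7.
Path Plant→Sub2→City (+1); total 8.
No residual Plant→City path; max flow = 8.
Certifying cut of size 8: {Plant→Bus1, Plant→Bus2, Plant→Bus3, Plant→Bus4, Plant→City, Plant→Sub2, Plant→Sub3, Plant→Sub4}.

8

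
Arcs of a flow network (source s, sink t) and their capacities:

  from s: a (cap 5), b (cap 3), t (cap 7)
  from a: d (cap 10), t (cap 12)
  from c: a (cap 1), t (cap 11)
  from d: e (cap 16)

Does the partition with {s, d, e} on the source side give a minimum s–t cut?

Given cut capacity: 5 + 3 + 7 = 15.
Augment s→t: bottleneck 7, flow now 7.
Augment s→a→t: bottleneck 5, flow now 12.
No augmenting path remains; maximum flow = 12.
In the residual graph, reachable from s: {s, b}.
Min-cut edges: s→a (5), s→t (7); capacity 5 + 7 = 12.
Cut capacity 15 exceeds the max flow 12, so it is not minimum.

No — its capacity is 15, but the minimum cut has capacity 12.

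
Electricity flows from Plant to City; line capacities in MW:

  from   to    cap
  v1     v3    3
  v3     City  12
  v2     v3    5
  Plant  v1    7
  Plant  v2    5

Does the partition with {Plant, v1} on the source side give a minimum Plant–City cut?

Yes — it is a minimum cut (capacity 8).

Given cut capacity: 5 + 3 = 8.
Augment Plant→v1→v3→City: bottleneck 3, flow now 3.
Augment Plant→v2→v3→City: bottleneck 5, flow now 8.
No augmenting path remains; maximum flow = 8.
Cut capacity 8 equals the max flow, so it is a minimum cut.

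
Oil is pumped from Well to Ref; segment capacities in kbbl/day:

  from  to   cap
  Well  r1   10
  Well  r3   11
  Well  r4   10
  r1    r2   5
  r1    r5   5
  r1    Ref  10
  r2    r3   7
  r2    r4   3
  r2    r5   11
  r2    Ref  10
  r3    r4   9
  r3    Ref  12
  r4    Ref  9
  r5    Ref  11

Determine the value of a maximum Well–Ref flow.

30

Augment Well→r1→Ref: bottleneck 10, flow now 10.
Augment Well→r3→Ref: bottleneck 11, flow now 21.
Augment Well→r4→Ref: bottleneck 9, flow now 30.
No augmenting path remains; maximum flow = 30.
In the residual graph, reachable from Well: {Well, r4}.
Min-cut edges: Well→r1 (10), Well→r3 (11), r4→Ref (9); capacity 10 + 11 + 9 = 30.
This cut is saturated, so no flow can exceed 30.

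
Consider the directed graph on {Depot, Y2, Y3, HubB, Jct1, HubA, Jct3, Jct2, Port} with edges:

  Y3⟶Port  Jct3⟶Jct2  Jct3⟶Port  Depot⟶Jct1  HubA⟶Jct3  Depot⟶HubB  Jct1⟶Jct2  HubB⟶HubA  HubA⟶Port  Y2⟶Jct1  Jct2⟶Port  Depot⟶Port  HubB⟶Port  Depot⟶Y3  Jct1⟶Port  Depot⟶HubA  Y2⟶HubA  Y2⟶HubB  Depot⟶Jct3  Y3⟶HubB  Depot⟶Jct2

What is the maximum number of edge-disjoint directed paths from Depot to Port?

7

Assign every edge capacity 1; by Menger, the answer equals the max flow.
Path Depot→Port (+1); total 1.
Path Depot→Y3→Port (+1); total 2.
Path Depot→HubB→Port (+1); total 3.
Path Depot→Jct1→Port (+1); total 4.
Path Depot→HubA→Port (+1); total 5.
Path Depot→Jct3→Port (+1); total 6.
Path Depot→Jct2→Port (+1); total 7.
No residual Depot→Port path; max flow = 7.
Certifying cut of size 7: {Depot→HubA, Depot→HubB, Depot→Jct1, Depot→Jct2, Depot→Jct3, Depot→Port, Depot→Y3}.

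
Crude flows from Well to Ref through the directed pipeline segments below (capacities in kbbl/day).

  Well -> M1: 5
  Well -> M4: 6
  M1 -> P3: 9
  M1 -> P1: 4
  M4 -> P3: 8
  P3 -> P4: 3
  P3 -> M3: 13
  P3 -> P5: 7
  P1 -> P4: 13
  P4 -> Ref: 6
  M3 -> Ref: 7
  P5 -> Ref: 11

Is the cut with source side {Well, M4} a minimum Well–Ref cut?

Given cut capacity: 5 + 8 = 13.
Augment Well→M1→P3→P4→Ref: bottleneck 3, flow now 3.
Augment Well→M1→P3→M3→Ref: bottleneck 2, flow now 5.
Augment Well→M4→P3→M3→Ref: bottleneck 5, flow now 10.
Augment Well→M4→P3→P5→Ref: bottleneck 1, flow now 11.
No augmenting path remains; maximum flow = 11.
In the residual graph, reachable from Well: {Well}.
Min-cut edges: Well→M1 (5), Well→M4 (6); capacity 5 + 6 = 11.
Cut capacity 13 exceeds the max flow 11, so it is not minimum.

No — its capacity is 13, but the minimum cut has capacity 11.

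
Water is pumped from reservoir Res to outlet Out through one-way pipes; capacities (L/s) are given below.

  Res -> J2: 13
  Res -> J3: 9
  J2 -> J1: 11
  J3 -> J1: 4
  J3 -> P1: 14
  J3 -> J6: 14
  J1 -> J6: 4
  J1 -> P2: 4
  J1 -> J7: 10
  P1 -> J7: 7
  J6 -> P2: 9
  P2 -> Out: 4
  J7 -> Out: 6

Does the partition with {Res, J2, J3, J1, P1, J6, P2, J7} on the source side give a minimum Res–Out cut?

Given cut capacity: 4 + 6 = 10.
Augment Res→J2→J1→P2→Out: bottleneck 4, flow now 4.
Augment Res→J2→J1→J7→Out: bottleneck 6, flow now 10.
No augmenting path remains; maximum flow = 10.
Cut capacity 10 equals the max flow, so it is a minimum cut.

Yes — it is a minimum cut (capacity 10).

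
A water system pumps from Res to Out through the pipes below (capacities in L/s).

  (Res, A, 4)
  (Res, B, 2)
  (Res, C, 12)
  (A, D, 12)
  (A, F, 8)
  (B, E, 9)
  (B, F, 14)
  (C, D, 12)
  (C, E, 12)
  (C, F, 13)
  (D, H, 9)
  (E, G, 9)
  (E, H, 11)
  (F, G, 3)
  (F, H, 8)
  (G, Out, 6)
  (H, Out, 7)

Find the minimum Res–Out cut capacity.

Augment Res→A→D→H→Out: bottleneck 4, flow now 4.
Augment Res→B→E→G→Out: bottleneck 2, flow now 6.
Augment Res→C→D→H→Out: bottleneck 3, flow now 9.
Augment Res→C→E→G→Out: bottleneck 4, flow now 13.
No augmenting path remains; maximum flow = 13.
By max-flow min-cut, the minimum cut capacity equals the max flow.
In the residual graph, reachable from Res: {Res, A, B, C, D, E, F, G, H}.
Min-cut edges: G→Out (6), H→Out (7); capacity 6 + 7 = 13.

13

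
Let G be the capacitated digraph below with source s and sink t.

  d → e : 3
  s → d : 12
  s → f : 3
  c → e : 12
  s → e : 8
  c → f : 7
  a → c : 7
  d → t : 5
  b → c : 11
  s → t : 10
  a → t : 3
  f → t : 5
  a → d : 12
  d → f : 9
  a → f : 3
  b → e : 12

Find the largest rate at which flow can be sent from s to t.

20

Augment s→t: bottleneck 10, flow now 10.
Augment s→d→t: bottleneck 5, flow now 15.
Augment s→f→t: bottleneck 3, flow now 18.
Augment s→d→f→t: bottleneck 2, flow now 20.
No augmenting path remains; maximum flow = 20.
In the residual graph, reachable from s: {s, d, e, f}.
Min-cut edges: s→t (10), d→t (5), f→t (5); capacity 10 + 5 + 5 = 20.
This cut is saturated, so no flow can exceed 20.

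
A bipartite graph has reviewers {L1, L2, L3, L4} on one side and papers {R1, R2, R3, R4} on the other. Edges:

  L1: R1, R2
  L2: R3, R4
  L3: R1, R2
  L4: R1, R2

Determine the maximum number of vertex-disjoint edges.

3

Unit-capacity flow: source→left, listed edges, right→sink; max matching = max flow.
Augmenting path L1→R1 (+1); matched 1.
Augmenting path L2→R3 (+1); matched 2.
Augmenting path L3→R2 (+1); matched 3.
No augmenting path remains; maximum matching = 3.
König certificate: {L2, R1, R2} is a vertex cover of size 3 (every listed pair touches it), so no matching can be larger.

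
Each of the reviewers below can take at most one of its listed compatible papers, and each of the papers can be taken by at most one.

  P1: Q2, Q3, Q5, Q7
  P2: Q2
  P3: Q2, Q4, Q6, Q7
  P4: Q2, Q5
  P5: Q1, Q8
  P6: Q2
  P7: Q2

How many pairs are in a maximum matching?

Unit-capacity flow: source→left, listed edges, right→sink; max matching = max flow.
Augmenting path P1→Q2 (+1); matched 1.
Augmenting path P3→Q4 (+1); matched 2.
Augmenting path P4→Q5 (+1); matched 3.
Augmenting path P5→Q1 (+1); matched 4.
Augmenting path P2→Q2→P1→Q3 (+1); matched 5.
No augmenting path remains; maximum matching = 5.
König certificate: {P1, P3, P4, P5, Q2} is a vertex cover of size 5 (every listed pair touches it), so no matching can be larger.

5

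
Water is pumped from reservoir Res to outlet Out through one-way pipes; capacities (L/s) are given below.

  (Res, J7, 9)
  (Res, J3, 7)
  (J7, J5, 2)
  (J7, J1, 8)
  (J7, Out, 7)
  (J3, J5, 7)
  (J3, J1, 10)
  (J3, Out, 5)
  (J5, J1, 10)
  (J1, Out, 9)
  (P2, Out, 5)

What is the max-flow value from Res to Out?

16

Augment Res→J7→Out: bottleneck 7, flow now 7.
Augment Res→J3→Out: bottleneck 5, flow now 12.
Augment Res→J7→J1→Out: bottleneck 2, flow now 14.
Augment Res→J3→J1→Out: bottleneck 2, flow now 16.
No augmenting path remains; maximum flow = 16.
In the residual graph, reachable from Res: {Res}.
Min-cut edges: Res→J7 (9), Res→J3 (7); capacity 9 + 7 = 16.
This cut is saturated, so no flow can exceed 16.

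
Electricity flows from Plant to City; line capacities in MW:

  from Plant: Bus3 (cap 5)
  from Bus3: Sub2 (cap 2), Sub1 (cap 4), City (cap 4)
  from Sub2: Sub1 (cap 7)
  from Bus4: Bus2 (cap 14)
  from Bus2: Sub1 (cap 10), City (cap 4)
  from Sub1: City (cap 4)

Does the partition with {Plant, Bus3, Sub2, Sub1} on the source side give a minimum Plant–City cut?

No — its capacity is 8, but the minimum cut has capacity 5.

Given cut capacity: 4 + 4 = 8.
Augment Plant→Bus3→City: bottleneck 4, flow now 4.
Augment Plant→Bus3→Sub1→City: bottleneck 1, flow now 5.
No augmenting path remains; maximum flow = 5.
In the residual graph, reachable from Plant: {Plant}.
Min-cut edges: Plant→Bus3 (5); capacity 5 = 5.
Cut capacity 8 exceeds the max flow 5, so it is not minimum.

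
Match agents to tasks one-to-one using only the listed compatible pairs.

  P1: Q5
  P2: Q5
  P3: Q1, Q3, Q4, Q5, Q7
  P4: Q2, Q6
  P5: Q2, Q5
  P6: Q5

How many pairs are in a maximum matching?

4

Unit-capacity flow: source→left, listed edges, right→sink; max matching = max flow.
Augmenting path P1→Q5 (+1); matched 1.
Augmenting path P3→Q1 (+1); matched 2.
Augmenting path P4→Q2 (+1); matched 3.
Augmenting path P5→Q2→P4→Q6 (+1); matched 4.
No augmenting path remains; maximum matching = 4.
König certificate: {P3, P4, P5, Q5} is a vertex cover of size 4 (every listed pair touches it), so no matching can be larger.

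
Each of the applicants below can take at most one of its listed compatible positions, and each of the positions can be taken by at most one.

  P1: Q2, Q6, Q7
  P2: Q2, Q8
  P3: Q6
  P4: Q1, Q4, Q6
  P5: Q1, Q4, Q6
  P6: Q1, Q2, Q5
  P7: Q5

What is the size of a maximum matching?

7

Unit-capacity flow: source→left, listed edges, right→sink; max matching = max flow.
Augmenting path P1→Q2 (+1); matched 1.
Augmenting path P2→Q8 (+1); matched 2.
Augmenting path P3→Q6 (+1); matched 3.
Augmenting path P4→Q1 (+1); matched 4.
Augmenting path P5→Q4 (+1); matched 5.
Augmenting path P6→Q5 (+1); matched 6.
Augmenting path P7→Q5→P6→Q2→P1→Q7 (+1); matched 7.
No augmenting path remains; maximum matching = 7.
König certificate: {P1, P2, P3, P4, P5, P6, P7} is a vertex cover of size 7 (every listed pair touches it), so no matching can be larger.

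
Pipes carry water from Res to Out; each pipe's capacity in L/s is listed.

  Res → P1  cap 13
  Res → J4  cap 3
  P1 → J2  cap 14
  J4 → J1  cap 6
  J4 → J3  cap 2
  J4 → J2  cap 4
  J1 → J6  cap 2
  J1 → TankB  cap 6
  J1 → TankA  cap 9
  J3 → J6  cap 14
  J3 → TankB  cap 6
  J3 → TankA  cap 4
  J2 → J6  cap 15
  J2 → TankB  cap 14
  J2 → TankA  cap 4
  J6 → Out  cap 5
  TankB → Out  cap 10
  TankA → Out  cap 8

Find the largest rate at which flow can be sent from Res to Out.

Augment Res→P1→J2→J6→Out: bottleneck 5, flow now 5.
Augment Res→P1→J2→TankB→Out: bottleneck 8, flow now 13.
Augment Res→J4→J1→TankB→Out: bottleneck 2, flow now 15.
Augment Res→J4→J1→TankA→Out: bottleneck 1, flow now 16.
No augmenting path remains; maximum flow = 16.
In the residual graph, reachable from Res: {Res}.
Min-cut edges: Res→P1 (13), Res→J4 (3); capacity 13 + 3 = 16.
This cut is saturated, so no flow can exceed 16.

16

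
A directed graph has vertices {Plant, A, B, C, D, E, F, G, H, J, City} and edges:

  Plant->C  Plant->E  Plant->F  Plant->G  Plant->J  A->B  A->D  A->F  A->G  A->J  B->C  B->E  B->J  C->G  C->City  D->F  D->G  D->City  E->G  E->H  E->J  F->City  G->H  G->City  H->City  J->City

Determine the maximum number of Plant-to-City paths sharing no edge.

Assign every edge capacity 1; by Menger, the answer equals the max flow.
Path Plant→C→City (+1); total 1.
Path Plant→F→City (+1); total 2.
Path Plant→G→City (+1); total 3.
Path Plant→J→City (+1); total 4.
Path Plant→E→H→City (+1); total 5.
No residual Plant→City path; max flow = 5.
Certifying cut of size 5: {Plant→C, Plant→E, Plant→F, Plant→G, Plant→J}.

5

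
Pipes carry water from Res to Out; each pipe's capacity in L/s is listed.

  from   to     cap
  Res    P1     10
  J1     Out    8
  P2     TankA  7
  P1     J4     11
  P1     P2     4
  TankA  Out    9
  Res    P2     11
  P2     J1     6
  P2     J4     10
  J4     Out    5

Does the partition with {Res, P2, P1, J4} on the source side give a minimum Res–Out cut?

Yes — it is a minimum cut (capacity 18).

Given cut capacity: 6 + 7 + 5 = 18.
Augment Res→P2→J1→Out: bottleneck 6, flow now 6.
Augment Res→P2→TankA→Out: bottleneck 5, flow now 11.
Augment Res→P1→J4→Out: bottleneck 5, flow now 16.
Augment Res→P1→P2→TankA→Out: bottleneck 2, flow now 18.
No augmenting path remains; maximum flow = 18.
Cut capacity 18 equals the max flow, so it is a minimum cut.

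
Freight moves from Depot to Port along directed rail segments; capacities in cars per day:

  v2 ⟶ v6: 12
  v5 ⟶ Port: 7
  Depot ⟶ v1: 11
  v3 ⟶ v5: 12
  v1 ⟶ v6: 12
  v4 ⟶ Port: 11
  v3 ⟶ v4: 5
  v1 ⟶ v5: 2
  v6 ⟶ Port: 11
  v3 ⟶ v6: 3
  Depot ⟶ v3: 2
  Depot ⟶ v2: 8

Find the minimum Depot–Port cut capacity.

Augment Depot→v1→v5→Port: bottleneck 2, flow now 2.
Augment Depot→v1→v6→Port: bottleneck 9, flow now 11.
Augment Depot→v2→v6→Port: bottleneck 2, flow now 13.
Augment Depot→v3→v4→Port: bottleneck 2, flow now 15.
No augmenting path remains; maximum flow = 15.
By max-flow min-cut, the minimum cut capacity equals the max flow.
In the residual graph, reachable from Depot: {Depot, v1, v2, v6}.
Min-cut edges: Depot→v3 (2), v1→v5 (2), v6→Port (11); capacity 2 + 2 + 11 = 15.

15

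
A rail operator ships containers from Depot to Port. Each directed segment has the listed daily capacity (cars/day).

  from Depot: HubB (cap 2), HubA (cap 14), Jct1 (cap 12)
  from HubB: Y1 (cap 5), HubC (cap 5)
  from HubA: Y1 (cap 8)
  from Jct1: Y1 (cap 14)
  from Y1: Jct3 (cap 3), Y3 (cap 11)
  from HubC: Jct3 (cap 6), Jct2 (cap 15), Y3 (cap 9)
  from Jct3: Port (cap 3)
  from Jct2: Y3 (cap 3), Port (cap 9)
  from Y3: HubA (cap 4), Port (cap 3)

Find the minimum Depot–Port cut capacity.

8

Augment Depot→HubB→Y1→Jct3→Port: bottleneck 2, flow now 2.
Augment Depot→HubA→Y1→Jct3→Port: bottleneck 1, flow now 3.
Augment Depot→HubA→Y1→Y3→Port: bottleneck 3, flow now 6.
Augment Depot→HubA→Y1→HubB→HubC→Jct2→Port: bottleneck 2, flow now 8. (uses reverse residual edge)
No augmenting path remains; maximum flow = 8.
By max-flow min-cut, the minimum cut capacity equals the max flow.
In the residual graph, reachable from Depot: {Depot, HubA, Jct1, Y1, Y3}.
Min-cut edges: Depot→HubB (2), Y1→Jct3 (3), Y3→Port (3); capacity 2 + 3 + 3 = 8.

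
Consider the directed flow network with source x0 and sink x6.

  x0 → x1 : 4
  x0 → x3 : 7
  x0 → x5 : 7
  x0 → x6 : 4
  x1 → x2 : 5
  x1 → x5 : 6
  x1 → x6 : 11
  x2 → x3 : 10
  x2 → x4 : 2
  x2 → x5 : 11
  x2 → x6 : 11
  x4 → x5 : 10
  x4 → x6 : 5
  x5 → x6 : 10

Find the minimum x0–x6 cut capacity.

Augment x0→x6: bottleneck 4, flow now 4.
Augment x0→x1→x6: bottleneck 4, flow now 8.
Augment x0→x5→x6: bottleneck 7, flow now 15.
No augmenting path remains; maximum flow = 15.
By max-flow min-cut, the minimum cut capacity equals the max flow.
In the residual graph, reachable from x0: {x0, x3}.
Min-cut edges: x0→x1 (4), x0→x5 (7), x0→x6 (4); capacity 4 + 7 + 4 = 15.

15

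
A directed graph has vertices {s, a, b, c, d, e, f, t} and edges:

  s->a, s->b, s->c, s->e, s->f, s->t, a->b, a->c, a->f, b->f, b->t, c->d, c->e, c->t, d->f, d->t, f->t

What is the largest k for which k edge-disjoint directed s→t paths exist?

5

Assign every edge capacity 1; by Menger, the answer equals the max flow.
Path s→t (+1); total 1.
Path s→b→t (+1); total 2.
Path s→c→t (+1); total 3.
Path s→f→t (+1); total 4.
Path s→a→c→d→t (+1); total 5.
No residual s→t path; max flow = 5.
Certifying cut of size 5: {s→a, s→b, s→c, s→f, s→t}.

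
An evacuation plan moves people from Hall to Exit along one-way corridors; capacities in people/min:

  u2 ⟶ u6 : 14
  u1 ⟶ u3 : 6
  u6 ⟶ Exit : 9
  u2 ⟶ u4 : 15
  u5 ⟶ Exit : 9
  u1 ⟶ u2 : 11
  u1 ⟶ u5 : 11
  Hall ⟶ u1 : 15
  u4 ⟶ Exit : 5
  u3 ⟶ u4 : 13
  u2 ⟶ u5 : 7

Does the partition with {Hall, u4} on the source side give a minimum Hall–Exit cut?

No — its capacity is 20, but the minimum cut has capacity 15.

Given cut capacity: 15 + 5 = 20.
Augment Hall→u1→u5→Exit: bottleneck 9, flow now 9.
Augment Hall→u1→u2→u4→Exit: bottleneck 5, flow now 14.
Augment Hall→u1→u2→u6→Exit: bottleneck 1, flow now 15.
No augmenting path remains; maximum flow = 15.
In the residual graph, reachable from Hall: {Hall}.
Min-cut edges: Hall→u1 (15); capacity 15 = 15.
Cut capacity 20 exceeds the max flow 15, so it is not minimum.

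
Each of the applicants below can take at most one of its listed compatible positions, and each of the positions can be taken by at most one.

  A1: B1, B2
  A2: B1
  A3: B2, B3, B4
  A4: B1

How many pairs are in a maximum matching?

Unit-capacity flow: source→left, listed edges, right→sink; max matching = max flow.
Augmenting path A1→B1 (+1); matched 1.
Augmenting path A3→B2 (+1); matched 2.
Augmenting path A2→B1→A1→B2→A3→B3 (+1); matched 3.
No augmenting path remains; maximum matching = 3.
König certificate: {A1, A3, B1} is a vertex cover of size 3 (every listed pair touches it), so no matching can be larger.

3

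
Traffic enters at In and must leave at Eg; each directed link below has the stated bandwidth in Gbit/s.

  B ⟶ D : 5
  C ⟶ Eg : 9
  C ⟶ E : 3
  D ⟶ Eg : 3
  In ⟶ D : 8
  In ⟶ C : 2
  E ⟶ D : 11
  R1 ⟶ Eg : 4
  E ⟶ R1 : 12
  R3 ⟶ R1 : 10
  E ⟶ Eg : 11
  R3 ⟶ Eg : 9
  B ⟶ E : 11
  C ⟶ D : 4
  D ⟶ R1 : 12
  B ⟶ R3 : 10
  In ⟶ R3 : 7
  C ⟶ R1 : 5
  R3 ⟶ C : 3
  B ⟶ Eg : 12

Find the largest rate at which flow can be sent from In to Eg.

16

Augment In→R3→Eg: bottleneck 7, flow now 7.
Augment In→C→Eg: bottleneck 2, flow now 9.
Augment In→D→Eg: bottleneck 3, flow now 12.
Augment In→D→R1→Eg: bottleneck 4, flow now 16.
No augmenting path remains; maximum flow = 16.
In the residual graph, reachable from In: {In, D, R1}.
Min-cut edges: In→R3 (7), In→C (2), D→Eg (3), R1→Eg (4); capacity 7 + 2 + 3 + 4 = 16.
This cut is saturated, so no flow can exceed 16.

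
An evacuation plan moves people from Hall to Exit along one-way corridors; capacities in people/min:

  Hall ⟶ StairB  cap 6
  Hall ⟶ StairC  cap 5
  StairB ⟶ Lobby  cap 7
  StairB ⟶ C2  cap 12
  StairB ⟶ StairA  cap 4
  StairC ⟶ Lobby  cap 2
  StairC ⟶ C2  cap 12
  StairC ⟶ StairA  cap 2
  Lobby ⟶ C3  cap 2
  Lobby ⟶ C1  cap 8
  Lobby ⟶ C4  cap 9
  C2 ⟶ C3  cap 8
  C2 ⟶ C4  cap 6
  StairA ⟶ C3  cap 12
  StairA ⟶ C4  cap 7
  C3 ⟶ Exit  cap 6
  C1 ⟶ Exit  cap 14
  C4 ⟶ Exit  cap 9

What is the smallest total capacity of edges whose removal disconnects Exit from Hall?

Augment Hall→StairB→Lobby→C3→Exit: bottleneck 2, flow now 2.
Augment Hall→StairB→Lobby→C1→Exit: bottleneck 4, flow now 6.
Augment Hall→StairC→Lobby→C1→Exit: bottleneck 2, flow now 8.
Augment Hall→StairC→C2→C3→Exit: bottleneck 3, flow now 11.
No augmenting path remains; maximum flow = 11.
By max-flow min-cut, the minimum cut capacity equals the max flow.
In the residual graph, reachable from Hall: {Hall}.
Min-cut edges: Hall→StairB (6), Hall→StairC (5); capacity 6 + 5 = 11.

11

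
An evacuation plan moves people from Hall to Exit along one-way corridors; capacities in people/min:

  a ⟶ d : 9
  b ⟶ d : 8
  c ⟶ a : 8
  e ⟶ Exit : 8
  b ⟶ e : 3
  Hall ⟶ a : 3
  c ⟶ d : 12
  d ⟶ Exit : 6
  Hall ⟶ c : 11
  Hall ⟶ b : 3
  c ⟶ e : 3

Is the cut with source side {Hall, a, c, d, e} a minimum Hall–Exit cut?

Given cut capacity: 3 + 6 + 8 = 17.
Augment Hall→a→d→Exit: bottleneck 3, flow now 3.
Augment Hall→b→d→Exit: bottleneck 3, flow now 6.
Augment Hall→c→e→Exit: bottleneck 3, flow now 9.
Augment Hall→c→d→b→e→Exit: bottleneck 3, flow now 12. (uses reverse residual edge)
No augmenting path remains; maximum flow = 12.
In the residual graph, reachable from Hall: {Hall, a, c, d}.
Min-cut edges: Hall→b (3), c→e (3), d→Exit (6); capacity 3 + 3 + 6 = 12.
Cut capacity 17 exceeds the max flow 12, so it is not minimum.

No — its capacity is 17, but the minimum cut has capacity 12.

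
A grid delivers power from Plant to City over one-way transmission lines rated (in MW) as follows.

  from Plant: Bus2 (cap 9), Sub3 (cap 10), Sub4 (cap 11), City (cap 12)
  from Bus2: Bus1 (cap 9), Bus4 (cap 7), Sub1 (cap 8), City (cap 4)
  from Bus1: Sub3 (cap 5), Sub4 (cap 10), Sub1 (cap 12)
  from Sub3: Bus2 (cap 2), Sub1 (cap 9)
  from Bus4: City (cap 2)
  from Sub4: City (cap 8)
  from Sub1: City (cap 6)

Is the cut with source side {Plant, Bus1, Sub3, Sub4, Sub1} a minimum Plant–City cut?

No — its capacity is 37, but the minimum cut has capacity 32.

Given cut capacity: 9 + 12 + 2 + 8 + 6 = 37.
Augment Plant→City: bottleneck 12, flow now 12.
Augment Plant→Bus2→City: bottleneck 4, flow now 16.
Augment Plant→Sub4→City: bottleneck 8, flow now 24.
Augment Plant→Bus2→Bus4→City: bottleneck 2, flow now 26.
Augment Plant→Bus2→Sub1→City: bottleneck 3, flow now 29.
Augment Plant→Sub3→Sub1→City: bottleneck 3, flow now 32.
No augmenting path remains; maximum flow = 32.
In the residual graph, reachable from Plant: {Plant, Bus2, Bus1, Sub3, Bus4, Sub4, Sub1}.
Min-cut edges: Plant→City (12), Bus2→City (4), Bus4→City (2), Sub4→City (8), Sub1→City (6); capacity 12 + 4 + 2 + 8 + 6 = 32.
Cut capacity 37 exceeds the max flow 32, so it is not minimum.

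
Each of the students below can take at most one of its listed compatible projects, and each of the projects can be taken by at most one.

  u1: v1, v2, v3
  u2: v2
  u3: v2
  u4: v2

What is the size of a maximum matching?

Unit-capacity flow: source→left, listed edges, right→sink; max matching = max flow.
Augmenting path u1→v1 (+1); matched 1.
Augmenting path u2→v2 (+1); matched 2.
No augmenting path remains; maximum matching = 2.
König certificate: {u1, v2} is a vertex cover of size 2 (every listed pair touches it), so no matching can be larger.

2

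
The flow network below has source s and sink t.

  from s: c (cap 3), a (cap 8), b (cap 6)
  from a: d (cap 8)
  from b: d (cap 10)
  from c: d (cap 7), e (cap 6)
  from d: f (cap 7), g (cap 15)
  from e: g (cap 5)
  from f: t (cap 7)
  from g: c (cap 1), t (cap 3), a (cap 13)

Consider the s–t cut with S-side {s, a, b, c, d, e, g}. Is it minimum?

Yes — it is a minimum cut (capacity 10).

Given cut capacity: 7 + 3 = 10.
Augment s→a→d→f→t: bottleneck 7, flow now 7.
Augment s→a→d→g→t: bottleneck 1, flow now 8.
Augment s→b→d→g→t: bottleneck 2, flow now 10.
No augmenting path remains; maximum flow = 10.
Cut capacity 10 equals the max flow, so it is a minimum cut.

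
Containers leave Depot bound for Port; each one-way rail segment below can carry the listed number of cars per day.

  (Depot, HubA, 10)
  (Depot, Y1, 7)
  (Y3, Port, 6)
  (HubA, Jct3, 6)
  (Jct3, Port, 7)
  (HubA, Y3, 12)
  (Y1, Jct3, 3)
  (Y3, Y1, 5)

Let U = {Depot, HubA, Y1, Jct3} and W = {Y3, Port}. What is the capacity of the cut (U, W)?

19

Edges leaving {Depot, HubA, Y1, Jct3}: HubA→Y3 (12), Jct3→Port (7).
Cut capacity = 12 + 7 = 19.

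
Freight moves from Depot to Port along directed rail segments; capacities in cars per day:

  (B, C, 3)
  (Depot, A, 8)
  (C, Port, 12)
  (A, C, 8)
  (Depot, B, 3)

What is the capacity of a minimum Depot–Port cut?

Augment Depot→A→C→Port: bottleneck 8, flow now 8.
Augment Depot→B→C→Port: bottleneck 3, flow now 11.
No augmenting path remains; maximum flow = 11.
By max-flow min-cut, the minimum cut capacity equals the max flow.
In the residual graph, reachable from Depot: {Depot}.
Min-cut edges: Depot→A (8), Depot→B (3); capacity 8 + 3 = 11.

11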